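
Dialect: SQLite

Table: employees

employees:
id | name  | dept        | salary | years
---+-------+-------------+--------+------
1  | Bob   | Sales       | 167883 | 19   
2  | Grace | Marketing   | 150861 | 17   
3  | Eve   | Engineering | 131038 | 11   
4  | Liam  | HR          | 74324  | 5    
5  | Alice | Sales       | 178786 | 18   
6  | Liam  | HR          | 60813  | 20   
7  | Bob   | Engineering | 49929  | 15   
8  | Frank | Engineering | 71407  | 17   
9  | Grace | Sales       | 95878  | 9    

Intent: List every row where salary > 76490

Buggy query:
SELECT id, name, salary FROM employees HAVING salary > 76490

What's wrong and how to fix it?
Bug: This is a non-aggregate query (no GROUP BY, no aggregates), so in SQLite the HAVING clause is invalid here; a row-level condition belongs in WHERE

Fix: Replace HAVING with WHERE since the condition applies to individual rows

Corrected query:
SELECT id, name, salary FROM employees WHERE salary > 76490

Result:
id | name  | salary
---+-------+-------
1  | Bob   | 167883
2  | Grace | 150861
3  | Eve   | 131038
5  | Alice | 178786
9  | Grace | 95878 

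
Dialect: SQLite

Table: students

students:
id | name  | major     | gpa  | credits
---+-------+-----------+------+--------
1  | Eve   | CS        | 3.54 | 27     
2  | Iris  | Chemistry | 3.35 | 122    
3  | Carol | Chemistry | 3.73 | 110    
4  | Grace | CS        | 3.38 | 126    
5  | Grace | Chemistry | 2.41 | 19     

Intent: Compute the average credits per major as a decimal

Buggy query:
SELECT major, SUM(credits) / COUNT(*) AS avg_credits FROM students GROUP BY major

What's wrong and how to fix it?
Bug: Both operands are integers, so '/' performs integer division and truncates

Fix: Cast one side to REAL so the division keeps the fractional part

Corrected query:
SELECT major, SUM(credits) * 1.0 / COUNT(*) AS avg_credits FROM students GROUP BY major

Result:
major     | avg_credits
----------+------------
CS        | 76.5       
Chemistry | 83.666667  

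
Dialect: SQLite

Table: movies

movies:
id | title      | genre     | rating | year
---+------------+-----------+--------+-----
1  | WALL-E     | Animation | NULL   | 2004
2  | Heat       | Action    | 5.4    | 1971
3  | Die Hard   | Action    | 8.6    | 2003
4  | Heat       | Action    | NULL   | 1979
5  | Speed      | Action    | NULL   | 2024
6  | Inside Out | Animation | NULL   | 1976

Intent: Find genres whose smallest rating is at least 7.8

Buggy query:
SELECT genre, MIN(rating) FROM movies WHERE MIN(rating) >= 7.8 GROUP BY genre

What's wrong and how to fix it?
Bug: MIN() in WHERE is a misuse of aggregate

Fix: Use HAVING for the per-group MIN condition

Corrected query:
SELECT genre, MIN(rating) FROM movies GROUP BY genre HAVING MIN(rating) >= 7.8

Result:
(no rows)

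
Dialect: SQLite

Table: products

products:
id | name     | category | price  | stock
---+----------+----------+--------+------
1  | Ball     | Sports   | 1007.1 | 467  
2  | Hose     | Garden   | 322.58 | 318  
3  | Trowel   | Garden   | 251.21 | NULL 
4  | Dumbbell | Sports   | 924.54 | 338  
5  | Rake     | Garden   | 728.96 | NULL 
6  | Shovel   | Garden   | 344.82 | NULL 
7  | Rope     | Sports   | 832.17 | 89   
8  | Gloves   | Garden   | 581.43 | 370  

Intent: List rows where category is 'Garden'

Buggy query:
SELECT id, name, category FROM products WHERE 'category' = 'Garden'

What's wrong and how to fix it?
Bug: Single quotes denote string literals in SQL; the column name is being compared as a constant string

Fix: Reference the column as category without single quotes

Corrected query:
SELECT id, name, category FROM products WHERE category = 'Garden'

Result:
id | name   | category
---+--------+---------
2  | Hose   | Garden  
3  | Trowel | Garden  
5  | Rake   | Garden  
6  | Shovel | Garden  
8  | Gloves | Garden  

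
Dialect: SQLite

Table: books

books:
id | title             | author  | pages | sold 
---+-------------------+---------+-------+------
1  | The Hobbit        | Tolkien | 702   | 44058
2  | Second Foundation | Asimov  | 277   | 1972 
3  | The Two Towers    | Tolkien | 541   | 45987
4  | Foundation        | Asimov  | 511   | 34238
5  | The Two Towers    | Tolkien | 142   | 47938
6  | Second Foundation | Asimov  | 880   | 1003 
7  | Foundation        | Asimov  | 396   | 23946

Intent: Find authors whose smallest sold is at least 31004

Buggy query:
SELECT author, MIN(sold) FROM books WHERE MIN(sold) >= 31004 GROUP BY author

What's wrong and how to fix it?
Bug: Aggregates like MIN are computed per group after WHERE runs

Fix: Use HAVING for the per-group MIN condition

Corrected query:
SELECT author, MIN(sold) FROM books GROUP BY author HAVING MIN(sold) >= 31004

Result:
author  | MIN(sold)
--------+----------
Tolkien | 44058    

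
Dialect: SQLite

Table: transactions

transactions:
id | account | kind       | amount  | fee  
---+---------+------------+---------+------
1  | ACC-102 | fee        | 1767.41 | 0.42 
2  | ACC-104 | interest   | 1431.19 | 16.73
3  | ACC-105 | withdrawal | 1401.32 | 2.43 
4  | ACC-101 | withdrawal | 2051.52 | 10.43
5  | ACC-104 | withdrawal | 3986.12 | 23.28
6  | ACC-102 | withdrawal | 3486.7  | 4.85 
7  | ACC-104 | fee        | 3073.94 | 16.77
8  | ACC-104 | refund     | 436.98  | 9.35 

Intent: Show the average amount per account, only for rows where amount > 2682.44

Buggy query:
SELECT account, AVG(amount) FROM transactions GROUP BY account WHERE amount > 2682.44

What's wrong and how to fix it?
Bug: Row-level WHERE must come before GROUP BY in the clause order

Fix: Move the WHERE clause before GROUP BY

Corrected query:
SELECT account, AVG(amount) FROM transactions WHERE amount > 2682.44 GROUP BY account

Result:
account | AVG(amount)
--------+------------
ACC-102 | 3486.7     
ACC-104 | 3530.03    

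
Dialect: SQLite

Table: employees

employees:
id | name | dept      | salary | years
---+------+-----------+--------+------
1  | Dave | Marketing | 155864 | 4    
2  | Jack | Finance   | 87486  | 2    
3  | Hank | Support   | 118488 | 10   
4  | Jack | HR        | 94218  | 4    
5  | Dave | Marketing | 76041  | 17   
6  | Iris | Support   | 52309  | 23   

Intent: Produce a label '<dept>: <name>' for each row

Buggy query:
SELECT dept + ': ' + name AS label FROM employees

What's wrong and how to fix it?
Bug: '+' is numeric addition; on text columns SQLite converts them to 0 instead of concatenating

Fix: Replace + with || to concatenate text

Corrected query:
SELECT dept || ': ' || name AS label FROM employees

Result:
label          
---------------
Marketing: Dave
Finance: Jack  
Support: Hank  
HR: Jack       
Marketing: Dave
Support: Iris  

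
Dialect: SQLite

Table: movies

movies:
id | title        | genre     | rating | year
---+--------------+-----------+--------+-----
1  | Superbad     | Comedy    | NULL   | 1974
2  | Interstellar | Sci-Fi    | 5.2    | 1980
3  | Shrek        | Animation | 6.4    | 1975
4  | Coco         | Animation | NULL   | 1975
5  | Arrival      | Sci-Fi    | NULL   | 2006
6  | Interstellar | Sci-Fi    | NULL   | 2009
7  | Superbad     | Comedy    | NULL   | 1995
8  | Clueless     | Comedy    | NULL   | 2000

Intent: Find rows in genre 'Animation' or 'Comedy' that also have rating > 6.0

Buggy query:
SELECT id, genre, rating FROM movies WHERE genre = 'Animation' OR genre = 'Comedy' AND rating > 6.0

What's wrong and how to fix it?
Bug: Without parentheses, AND is evaluated before OR, so the rating filter only applies to the 'Comedy' branch

Fix: Group the OR with parentheses (or use IN), then AND the threshold

Corrected query:
SELECT id, genre, rating FROM movies WHERE (genre = 'Animation' OR genre = 'Comedy') AND rating > 6.0

Result:
id | genre     | rating
---+-----------+-------
3  | Animation | 6.4   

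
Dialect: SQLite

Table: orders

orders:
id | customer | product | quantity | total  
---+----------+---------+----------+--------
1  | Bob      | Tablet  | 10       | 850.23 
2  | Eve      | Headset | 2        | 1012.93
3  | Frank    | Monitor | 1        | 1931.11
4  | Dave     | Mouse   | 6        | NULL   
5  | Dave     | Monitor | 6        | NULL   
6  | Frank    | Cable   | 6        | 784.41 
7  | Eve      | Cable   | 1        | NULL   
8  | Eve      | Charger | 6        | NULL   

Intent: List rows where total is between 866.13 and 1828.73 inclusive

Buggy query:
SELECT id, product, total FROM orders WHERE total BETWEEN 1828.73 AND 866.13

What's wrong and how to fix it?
Bug: The bounds are reversed; BETWEEN a AND b requires a <= b to match anything

Fix: Swap the bounds so the smaller value comes first

Corrected query:
SELECT id, product, total FROM orders WHERE total BETWEEN 866.13 AND 1828.73

Result:
id | product | total  
---+---------+--------
2  | Headset | 1012.93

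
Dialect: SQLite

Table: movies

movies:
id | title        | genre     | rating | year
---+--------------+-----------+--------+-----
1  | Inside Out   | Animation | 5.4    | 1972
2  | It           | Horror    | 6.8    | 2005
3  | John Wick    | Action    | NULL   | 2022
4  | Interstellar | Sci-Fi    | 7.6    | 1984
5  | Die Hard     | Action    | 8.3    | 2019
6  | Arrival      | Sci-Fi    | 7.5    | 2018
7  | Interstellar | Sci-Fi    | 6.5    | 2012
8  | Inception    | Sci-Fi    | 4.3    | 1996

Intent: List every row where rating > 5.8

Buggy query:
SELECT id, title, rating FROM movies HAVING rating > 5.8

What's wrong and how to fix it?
Bug: This is a non-aggregate query (no GROUP BY, no aggregates), so in SQLite the HAVING clause is invalid here; a row-level condition belongs in WHERE

Fix: Replace HAVING with WHERE since the condition applies to individual rows

Corrected query:
SELECT id, title, rating FROM movies WHERE rating > 5.8

Result:
id | title        | rating
---+--------------+-------
2  | It           | 6.8   
4  | Interstellar | 7.6   
5  | Die Hard     | 8.3   
6  | Arrival      | 7.5   
7  | Interstellar | 6.5   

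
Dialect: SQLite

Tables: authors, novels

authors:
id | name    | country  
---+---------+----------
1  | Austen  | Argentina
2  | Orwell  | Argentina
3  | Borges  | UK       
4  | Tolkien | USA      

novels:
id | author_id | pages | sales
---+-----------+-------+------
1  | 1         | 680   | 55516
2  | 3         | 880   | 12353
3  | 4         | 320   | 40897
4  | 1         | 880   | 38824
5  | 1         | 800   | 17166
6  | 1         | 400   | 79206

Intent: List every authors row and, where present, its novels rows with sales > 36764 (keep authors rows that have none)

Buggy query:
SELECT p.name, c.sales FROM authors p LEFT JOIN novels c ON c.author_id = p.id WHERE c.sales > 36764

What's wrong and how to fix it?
Bug: A WHERE condition on the right-hand table after LEFT JOIN drops unmatched parents

Fix: Put 'c.sales > 36764' in the JOIN's ON clause instead of WHERE

Corrected query:
SELECT p.name, c.sales FROM authors p LEFT JOIN novels c ON c.author_id = p.id AND c.sales > 36764

Result:
name    | sales
--------+------
Austen  | 38824
Austen  | 55516
Austen  | 79206
Orwell  | NULL 
Borges  | NULL 
Tolkien | 40897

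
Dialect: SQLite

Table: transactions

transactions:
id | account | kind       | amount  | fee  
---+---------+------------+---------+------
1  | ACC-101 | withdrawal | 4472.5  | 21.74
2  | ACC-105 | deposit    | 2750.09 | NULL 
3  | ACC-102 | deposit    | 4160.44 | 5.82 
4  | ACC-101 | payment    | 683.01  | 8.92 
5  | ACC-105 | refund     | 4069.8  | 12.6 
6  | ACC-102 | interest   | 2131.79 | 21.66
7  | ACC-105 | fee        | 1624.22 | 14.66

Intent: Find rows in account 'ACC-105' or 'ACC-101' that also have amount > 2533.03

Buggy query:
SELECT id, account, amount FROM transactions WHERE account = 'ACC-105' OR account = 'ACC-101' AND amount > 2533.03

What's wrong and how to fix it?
Bug: AND binds tighter than OR, so this parses as account = 'ACC-105' OR (account = 'ACC-101' AND amount > 2533.03)

Fix: Group the OR with parentheses (or use IN), then AND the threshold

Corrected query:
SELECT id, account, amount FROM transactions WHERE (account = 'ACC-105' OR account = 'ACC-101') AND amount > 2533.03

Result:
id | account | amount 
---+---------+--------
1  | ACC-101 | 4472.5 
2  | ACC-105 | 2750.09
5  | ACC-105 | 4069.8 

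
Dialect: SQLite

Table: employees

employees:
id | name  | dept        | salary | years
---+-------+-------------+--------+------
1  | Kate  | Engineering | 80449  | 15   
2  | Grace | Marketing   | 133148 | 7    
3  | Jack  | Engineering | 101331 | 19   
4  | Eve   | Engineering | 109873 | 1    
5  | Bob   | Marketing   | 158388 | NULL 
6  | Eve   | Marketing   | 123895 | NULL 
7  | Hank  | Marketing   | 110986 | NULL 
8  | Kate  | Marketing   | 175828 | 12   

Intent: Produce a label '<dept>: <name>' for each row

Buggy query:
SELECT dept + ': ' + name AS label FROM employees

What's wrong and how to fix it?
Bug: SQLite uses || for string concatenation; + coerces text to numbers (yielding 0)

Fix: Replace + with || to concatenate text

Corrected query:
SELECT dept || ': ' || name AS label FROM employees

Result:
label            
-----------------
Engineering: Kate
Marketing: Grace 
Engineering: Jack
Engineering: Eve 
Marketing: Bob   
Marketing: Eve   
Marketing: Hank  
Marketing: Kate  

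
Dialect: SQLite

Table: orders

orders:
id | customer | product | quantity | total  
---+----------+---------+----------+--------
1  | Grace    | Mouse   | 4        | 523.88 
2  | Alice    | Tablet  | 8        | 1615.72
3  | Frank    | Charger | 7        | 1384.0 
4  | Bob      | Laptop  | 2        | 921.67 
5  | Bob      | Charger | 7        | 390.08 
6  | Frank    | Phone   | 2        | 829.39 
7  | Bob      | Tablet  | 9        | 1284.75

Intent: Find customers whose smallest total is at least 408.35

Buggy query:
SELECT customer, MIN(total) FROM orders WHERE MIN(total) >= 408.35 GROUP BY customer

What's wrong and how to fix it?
Bug: Aggregates like MIN are computed per group after WHERE runs

Fix: Replace WHERE with HAVING after the GROUP BY

Corrected query:
SELECT customer, MIN(total) FROM orders GROUP BY customer HAVING MIN(total) >= 408.35

Result:
customer | MIN(total)
---------+-----------
Alice    | 1615.72   
Frank    | 829.39    
Grace    | 523.88    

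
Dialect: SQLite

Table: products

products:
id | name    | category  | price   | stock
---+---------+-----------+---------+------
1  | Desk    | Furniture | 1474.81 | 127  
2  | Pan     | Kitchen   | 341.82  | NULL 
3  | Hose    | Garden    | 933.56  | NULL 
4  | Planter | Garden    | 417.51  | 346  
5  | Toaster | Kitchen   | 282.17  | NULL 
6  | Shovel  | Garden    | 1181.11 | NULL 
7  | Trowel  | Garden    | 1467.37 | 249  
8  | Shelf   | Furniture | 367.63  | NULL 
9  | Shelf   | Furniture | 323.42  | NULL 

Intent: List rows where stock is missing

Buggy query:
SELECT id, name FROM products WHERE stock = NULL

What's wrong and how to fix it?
Bug: '= NULL' is always unknown in SQL three-valued logic, so no rows match

Fix: Replace '= NULL' with 'IS NULL'

Corrected query:
SELECT id, name FROM products WHERE stock IS NULL

Result:
id | name   
---+--------
2  | Pan    
3  | Hose   
5  | Toaster
6  | Shovel 
8  | Shelf  
9  | Shelf  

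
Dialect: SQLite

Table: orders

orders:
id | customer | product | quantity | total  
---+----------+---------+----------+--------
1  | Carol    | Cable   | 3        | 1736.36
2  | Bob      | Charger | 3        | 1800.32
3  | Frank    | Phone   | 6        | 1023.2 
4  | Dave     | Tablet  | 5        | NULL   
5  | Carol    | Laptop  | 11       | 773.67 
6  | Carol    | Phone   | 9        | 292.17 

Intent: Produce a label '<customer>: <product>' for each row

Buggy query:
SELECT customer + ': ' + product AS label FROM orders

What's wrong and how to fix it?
Bug: SQLite uses || for string concatenation; + coerces text to numbers (yielding 0)

Fix: Use the || operator for string concatenation

Corrected query:
SELECT customer || ': ' || product AS label FROM orders

Result:
label        
-------------
Carol: Cable 
Bob: Charger 
Frank: Phone 
Dave: Tablet 
Carol: Laptop
Carol: Phone 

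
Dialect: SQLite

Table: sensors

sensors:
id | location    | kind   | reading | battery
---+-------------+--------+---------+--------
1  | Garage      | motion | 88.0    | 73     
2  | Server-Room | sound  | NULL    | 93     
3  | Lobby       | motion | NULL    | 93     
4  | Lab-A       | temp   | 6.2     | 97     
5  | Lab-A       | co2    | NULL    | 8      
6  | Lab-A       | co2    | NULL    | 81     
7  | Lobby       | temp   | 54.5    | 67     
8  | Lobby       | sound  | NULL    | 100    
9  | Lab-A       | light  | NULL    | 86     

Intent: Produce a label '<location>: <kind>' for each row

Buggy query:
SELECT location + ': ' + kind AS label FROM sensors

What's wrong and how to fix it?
Bug: '+' is numeric addition; on text columns SQLite converts them to 0 instead of concatenating

Fix: Replace + with || to concatenate text

Corrected query:
SELECT location || ': ' || kind AS label FROM sensors

Result:
label             
------------------
Garage: motion    
Server-Room: sound
Lobby: motion     
Lab-A: temp       
Lab-A: co2        
Lab-A: co2        
Lobby: temp       
Lobby: sound      
Lab-A: light      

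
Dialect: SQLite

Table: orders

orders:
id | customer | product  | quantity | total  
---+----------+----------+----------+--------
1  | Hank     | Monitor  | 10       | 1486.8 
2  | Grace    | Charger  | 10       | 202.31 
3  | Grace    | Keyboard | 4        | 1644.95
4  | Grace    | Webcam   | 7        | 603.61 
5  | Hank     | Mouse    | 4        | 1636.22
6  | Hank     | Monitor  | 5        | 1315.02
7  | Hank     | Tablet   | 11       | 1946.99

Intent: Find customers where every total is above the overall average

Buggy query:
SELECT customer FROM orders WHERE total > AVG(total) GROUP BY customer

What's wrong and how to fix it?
Bug: AVG() is an aggregate; it can't sit directly in WHERE

Fix: Use a subquery for AVG and a HAVING MIN(...) filter so the condition holds for every row in the group

Corrected query:
SELECT customer FROM orders GROUP BY customer HAVING MIN(total) > (SELECT AVG(total) FROM orders)

Result:
customer
--------
Hank    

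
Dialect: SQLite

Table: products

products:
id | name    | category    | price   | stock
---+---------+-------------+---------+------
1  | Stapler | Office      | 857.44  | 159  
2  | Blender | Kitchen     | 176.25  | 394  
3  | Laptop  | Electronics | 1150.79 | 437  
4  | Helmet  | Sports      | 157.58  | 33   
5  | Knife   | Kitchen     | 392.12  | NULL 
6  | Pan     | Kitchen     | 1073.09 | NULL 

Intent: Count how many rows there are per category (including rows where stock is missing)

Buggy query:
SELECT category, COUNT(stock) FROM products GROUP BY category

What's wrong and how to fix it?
Bug: COUNT(stock) skips NULLs, so groups with missing stock are undercounted

Fix: Use COUNT(*) to count all rows regardless of NULL

Corrected query:
SELECT category, COUNT(*) FROM products GROUP BY category

Result:
category    | COUNT(*)
------------+---------
Electronics | 1       
Kitchen     | 3       
Office      | 1       
Sports      | 1       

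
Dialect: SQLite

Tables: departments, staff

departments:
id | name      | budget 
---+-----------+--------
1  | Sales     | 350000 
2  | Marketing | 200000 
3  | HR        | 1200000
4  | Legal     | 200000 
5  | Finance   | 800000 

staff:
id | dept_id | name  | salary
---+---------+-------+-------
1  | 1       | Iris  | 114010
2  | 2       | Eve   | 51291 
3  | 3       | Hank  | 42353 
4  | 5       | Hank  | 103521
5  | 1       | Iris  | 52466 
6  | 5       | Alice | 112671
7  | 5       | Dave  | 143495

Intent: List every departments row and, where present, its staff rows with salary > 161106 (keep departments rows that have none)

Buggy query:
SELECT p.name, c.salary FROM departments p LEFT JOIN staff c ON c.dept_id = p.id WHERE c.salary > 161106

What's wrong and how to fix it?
Bug: Filtering c.salary in WHERE discards the NULL rows produced by LEFT JOIN, turning it into an inner join

Fix: Move the right-table condition into the ON clause so unmatched parents are kept

Corrected query:
SELECT p.name, c.salary FROM departments p LEFT JOIN staff c ON c.dept_id = p.id AND c.salary > 161106

Result:
name      | salary
----------+-------
Sales     | NULL  
Marketing | NULL  
HR        | NULL  
Legal     | NULL  
Finance   | NULL  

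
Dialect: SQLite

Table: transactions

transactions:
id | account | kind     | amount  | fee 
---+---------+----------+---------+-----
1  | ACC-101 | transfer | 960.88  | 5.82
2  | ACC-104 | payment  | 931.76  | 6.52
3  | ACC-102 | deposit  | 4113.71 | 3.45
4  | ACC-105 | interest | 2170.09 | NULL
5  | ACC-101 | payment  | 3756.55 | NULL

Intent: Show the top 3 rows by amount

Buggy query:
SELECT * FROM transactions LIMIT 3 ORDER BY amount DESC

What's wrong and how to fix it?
Bug: ORDER BY cannot follow LIMIT; LIMIT is the final clause

Fix: Sort with ORDER BY, then apply LIMIT

Corrected query:
SELECT * FROM transactions ORDER BY amount DESC LIMIT 3

Result:
id | account | kind     | amount  | fee 
---+---------+----------+---------+-----
3  | ACC-102 | deposit  | 4113.71 | 3.45
5  | ACC-101 | payment  | 3756.55 | NULL
4  | ACC-105 | interest | 2170.09 | NULL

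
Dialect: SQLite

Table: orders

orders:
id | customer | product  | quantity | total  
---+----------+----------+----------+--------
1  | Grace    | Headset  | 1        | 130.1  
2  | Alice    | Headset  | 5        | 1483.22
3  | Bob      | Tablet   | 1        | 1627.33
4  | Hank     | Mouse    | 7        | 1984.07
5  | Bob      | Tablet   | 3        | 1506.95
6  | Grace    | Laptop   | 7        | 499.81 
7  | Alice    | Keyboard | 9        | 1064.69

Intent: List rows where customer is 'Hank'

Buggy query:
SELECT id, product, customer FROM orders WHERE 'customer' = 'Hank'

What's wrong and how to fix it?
Bug: 'customer' in single quotes is a string literal, not the column; the comparison is literal-vs-literal and never true

Fix: Remove the quotes around the column name (or use double quotes for an identifier)

Corrected query:
SELECT id, product, customer FROM orders WHERE customer = 'Hank'

Result:
id | product | customer
---+---------+---------
4  | Mouse   | Hank    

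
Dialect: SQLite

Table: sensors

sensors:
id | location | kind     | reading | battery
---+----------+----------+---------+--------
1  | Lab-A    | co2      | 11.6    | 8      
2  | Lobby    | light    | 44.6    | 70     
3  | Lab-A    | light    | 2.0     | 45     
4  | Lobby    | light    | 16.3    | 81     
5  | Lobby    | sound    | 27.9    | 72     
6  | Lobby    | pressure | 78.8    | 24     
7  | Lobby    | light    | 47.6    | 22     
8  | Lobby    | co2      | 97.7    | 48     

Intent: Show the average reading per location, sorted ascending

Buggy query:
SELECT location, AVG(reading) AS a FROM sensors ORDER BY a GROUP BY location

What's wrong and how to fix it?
Bug: ORDER BY appears before GROUP BY; SQL clause order requires GROUP BY first

Fix: Reorder: SELECT … FROM … GROUP BY … ORDER BY …

Corrected query:
SELECT location, AVG(reading) AS a FROM sensors GROUP BY location ORDER BY a

Result:
location | a    
---------+------
Lab-A    | 6.8  
Lobby    | 52.15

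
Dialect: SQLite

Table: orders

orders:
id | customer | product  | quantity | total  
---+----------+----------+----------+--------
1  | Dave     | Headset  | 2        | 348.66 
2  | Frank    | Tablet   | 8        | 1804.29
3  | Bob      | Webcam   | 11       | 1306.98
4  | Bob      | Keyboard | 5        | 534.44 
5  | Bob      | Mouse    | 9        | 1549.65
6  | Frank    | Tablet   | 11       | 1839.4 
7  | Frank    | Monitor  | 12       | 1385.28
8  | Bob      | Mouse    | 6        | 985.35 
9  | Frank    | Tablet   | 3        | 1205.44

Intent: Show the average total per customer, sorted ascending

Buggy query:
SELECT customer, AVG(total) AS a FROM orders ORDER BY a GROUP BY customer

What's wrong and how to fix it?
Bug: ORDER BY appears before GROUP BY; SQL clause order requires GROUP BY first

Fix: Reorder: SELECT … FROM … GROUP BY … ORDER BY …

Corrected query:
SELECT customer, AVG(total) AS a FROM orders GROUP BY customer ORDER BY a

Result:
customer | a        
---------+----------
Dave     | 348.66   
Bob      | 1094.105 
Frank    | 1558.6025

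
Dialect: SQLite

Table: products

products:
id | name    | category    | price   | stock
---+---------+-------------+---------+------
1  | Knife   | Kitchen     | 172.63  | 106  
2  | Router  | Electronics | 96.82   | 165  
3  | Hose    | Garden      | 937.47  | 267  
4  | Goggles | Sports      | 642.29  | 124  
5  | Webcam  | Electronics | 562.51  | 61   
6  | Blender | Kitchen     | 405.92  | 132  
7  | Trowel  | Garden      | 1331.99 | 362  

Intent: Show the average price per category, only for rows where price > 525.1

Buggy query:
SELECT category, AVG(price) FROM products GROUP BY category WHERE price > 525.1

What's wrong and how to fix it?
Bug: WHERE cannot follow GROUP BY

Fix: Place WHERE between FROM and GROUP BY

Corrected query:
SELECT category, AVG(price) FROM products WHERE price > 525.1 GROUP BY category

Result:
category    | AVG(price)
------------+-----------
Electronics | 562.51    
Garden      | 1134.73   
Sports      | 642.29    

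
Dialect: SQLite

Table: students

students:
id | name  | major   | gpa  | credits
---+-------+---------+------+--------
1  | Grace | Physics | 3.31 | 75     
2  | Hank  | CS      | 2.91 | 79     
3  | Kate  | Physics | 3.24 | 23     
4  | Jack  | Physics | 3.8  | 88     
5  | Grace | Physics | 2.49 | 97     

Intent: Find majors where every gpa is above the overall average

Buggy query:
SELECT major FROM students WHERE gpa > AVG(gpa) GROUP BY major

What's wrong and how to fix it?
Bug: WHERE evaluates per row before aggregation, so AVG() is unavailable

Fix: Use a subquery for AVG and a HAVING MIN(...) filter so the condition holds for every row in the group

Corrected query:
SELECT major FROM students GROUP BY major HAVING MIN(gpa) > (SELECT AVG(gpa) FROM students)

Result:
(no rows)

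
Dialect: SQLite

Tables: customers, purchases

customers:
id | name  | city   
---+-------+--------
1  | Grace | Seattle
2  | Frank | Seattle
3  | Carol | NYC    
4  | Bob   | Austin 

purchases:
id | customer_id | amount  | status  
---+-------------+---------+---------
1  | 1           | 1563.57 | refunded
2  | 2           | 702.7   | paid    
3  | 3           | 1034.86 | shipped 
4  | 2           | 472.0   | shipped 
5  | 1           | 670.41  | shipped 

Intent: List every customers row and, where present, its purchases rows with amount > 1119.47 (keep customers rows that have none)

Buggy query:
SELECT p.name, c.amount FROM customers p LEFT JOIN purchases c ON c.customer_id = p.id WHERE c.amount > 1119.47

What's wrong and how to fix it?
Bug: A WHERE condition on the right-hand table after LEFT JOIN drops unmatched parents

Fix: Move the right-table condition into the ON clause so unmatched parents are kept

Corrected query:
SELECT p.name, c.amount FROM customers p LEFT JOIN purchases c ON c.customer_id = p.id AND c.amount > 1119.47

Result:
name  | amount 
------+--------
Grace | 1563.57
Frank | NULL   
Carol | NULL   
Bob   | NULL   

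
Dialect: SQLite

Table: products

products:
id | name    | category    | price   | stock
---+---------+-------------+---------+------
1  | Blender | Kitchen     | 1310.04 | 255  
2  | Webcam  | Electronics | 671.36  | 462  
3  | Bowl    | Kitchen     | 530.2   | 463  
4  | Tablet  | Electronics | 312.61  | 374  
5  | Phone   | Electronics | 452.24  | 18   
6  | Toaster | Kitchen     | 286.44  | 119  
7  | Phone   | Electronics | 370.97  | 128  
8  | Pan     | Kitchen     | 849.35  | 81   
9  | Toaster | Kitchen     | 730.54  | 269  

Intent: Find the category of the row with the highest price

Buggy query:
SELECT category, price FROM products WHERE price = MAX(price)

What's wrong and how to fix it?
Bug: MAX(price) is an aggregate and cannot be used directly in WHERE

Fix: Wrap MAX in a scalar subquery so WHERE compares against a single value

Corrected query:
SELECT category, price FROM products WHERE price = (SELECT MAX(price) FROM products)

Result:
category | price  
---------+--------
Kitchen  | 1310.04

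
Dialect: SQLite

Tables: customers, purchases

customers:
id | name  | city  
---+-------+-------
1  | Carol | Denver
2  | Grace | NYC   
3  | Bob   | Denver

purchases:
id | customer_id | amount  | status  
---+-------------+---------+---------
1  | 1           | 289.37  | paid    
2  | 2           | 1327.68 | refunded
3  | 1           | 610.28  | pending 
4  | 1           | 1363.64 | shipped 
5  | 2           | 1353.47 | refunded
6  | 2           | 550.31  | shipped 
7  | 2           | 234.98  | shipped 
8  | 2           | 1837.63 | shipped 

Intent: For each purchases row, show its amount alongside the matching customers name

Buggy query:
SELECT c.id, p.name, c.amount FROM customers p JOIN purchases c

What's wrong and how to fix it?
Bug: JOIN with no ON clause produces a cartesian product; every purchases row pairs with every customers row

Fix: Add ON c.customer_id = p.id to the JOIN

Corrected query:
SELECT c.id, p.name, c.amount FROM customers p JOIN purchases c ON c.customer_id = p.id

Result:
id | name  | amount 
---+-------+--------
1  | Carol | 289.37 
2  | Grace | 1327.68
3  | Carol | 610.28 
4  | Carol | 1363.64
5  | Grace | 1353.47
6  | Grace | 550.31 
7  | Grace | 234.98 
8  | Grace | 1837.63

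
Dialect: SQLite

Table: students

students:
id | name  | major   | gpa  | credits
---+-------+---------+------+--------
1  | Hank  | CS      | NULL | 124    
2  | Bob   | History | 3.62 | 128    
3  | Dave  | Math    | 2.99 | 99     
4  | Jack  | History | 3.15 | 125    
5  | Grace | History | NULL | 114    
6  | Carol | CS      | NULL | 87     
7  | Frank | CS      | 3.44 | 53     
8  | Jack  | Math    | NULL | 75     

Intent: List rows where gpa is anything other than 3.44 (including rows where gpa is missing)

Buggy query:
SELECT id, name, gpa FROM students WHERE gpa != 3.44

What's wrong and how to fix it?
Bug: Inequality against NULL is unknown, not true; rows with NULL are dropped

Fix: Add an explicit OR gpa IS NULL to include the missing-value rows

Corrected query:
SELECT id, name, gpa FROM students WHERE gpa != 3.44 OR gpa IS NULL

Result:
id | name  | gpa 
---+-------+-----
1  | Hank  | NULL
2  | Bob   | 3.62
3  | Dave  | 2.99
4  | Jack  | 3.15
5  | Grace | NULL
6  | Carol | NULL
8  | Jack  | NULL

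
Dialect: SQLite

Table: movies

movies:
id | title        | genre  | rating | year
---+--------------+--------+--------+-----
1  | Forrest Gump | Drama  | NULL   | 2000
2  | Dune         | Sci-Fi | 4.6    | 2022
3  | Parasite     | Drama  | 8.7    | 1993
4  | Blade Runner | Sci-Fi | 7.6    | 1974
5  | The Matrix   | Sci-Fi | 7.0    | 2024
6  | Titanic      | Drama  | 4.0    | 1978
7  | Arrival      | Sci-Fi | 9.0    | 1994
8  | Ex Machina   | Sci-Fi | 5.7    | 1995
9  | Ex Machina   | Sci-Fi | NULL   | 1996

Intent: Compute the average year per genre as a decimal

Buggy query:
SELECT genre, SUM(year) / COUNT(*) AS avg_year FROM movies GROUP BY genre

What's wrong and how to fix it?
Bug: SUM(year) and COUNT(*) are both integers; the division truncates the fractional part

Fix: Cast one side to REAL so the division keeps the fractional part

Corrected query:
SELECT genre, SUM(year) * 1.0 / COUNT(*) AS avg_year FROM movies GROUP BY genre

Result:
genre  | avg_year   
-------+------------
Drama  | 1990.333333
Sci-Fi | 2000.833333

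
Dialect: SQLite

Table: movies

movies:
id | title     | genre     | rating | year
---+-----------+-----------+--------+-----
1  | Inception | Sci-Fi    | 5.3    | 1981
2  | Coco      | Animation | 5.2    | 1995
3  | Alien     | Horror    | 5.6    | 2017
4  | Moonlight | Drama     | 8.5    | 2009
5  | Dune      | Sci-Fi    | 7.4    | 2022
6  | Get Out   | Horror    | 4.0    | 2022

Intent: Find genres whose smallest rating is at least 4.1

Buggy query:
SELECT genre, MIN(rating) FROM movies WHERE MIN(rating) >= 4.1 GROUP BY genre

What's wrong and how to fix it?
Bug: MIN() in WHERE is a misuse of aggregate

Fix: Use HAVING for the per-group MIN condition

Corrected query:
SELECT genre, MIN(rating) FROM movies GROUP BY genre HAVING MIN(rating) >= 4.1

Result:
genre     | MIN(rating)
----------+------------
Animation | 5.2        
Drama     | 8.5        
Sci-Fi    | 5.3        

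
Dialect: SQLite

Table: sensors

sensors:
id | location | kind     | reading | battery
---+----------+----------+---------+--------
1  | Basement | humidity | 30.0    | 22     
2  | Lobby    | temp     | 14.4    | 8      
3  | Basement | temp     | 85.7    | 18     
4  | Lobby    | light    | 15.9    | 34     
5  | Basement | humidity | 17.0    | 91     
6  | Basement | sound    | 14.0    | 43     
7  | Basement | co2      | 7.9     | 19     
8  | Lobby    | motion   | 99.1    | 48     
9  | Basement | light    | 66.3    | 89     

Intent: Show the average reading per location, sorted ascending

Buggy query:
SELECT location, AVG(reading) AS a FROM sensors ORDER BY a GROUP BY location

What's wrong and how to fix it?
Bug: GROUP BY must precede ORDER BY

Fix: Reorder: SELECT … FROM … GROUP BY … ORDER BY …

Corrected query:
SELECT location, AVG(reading) AS a FROM sensors GROUP BY location ORDER BY a

Result:
location | a        
---------+----------
Basement | 36.816667
Lobby    | 43.133333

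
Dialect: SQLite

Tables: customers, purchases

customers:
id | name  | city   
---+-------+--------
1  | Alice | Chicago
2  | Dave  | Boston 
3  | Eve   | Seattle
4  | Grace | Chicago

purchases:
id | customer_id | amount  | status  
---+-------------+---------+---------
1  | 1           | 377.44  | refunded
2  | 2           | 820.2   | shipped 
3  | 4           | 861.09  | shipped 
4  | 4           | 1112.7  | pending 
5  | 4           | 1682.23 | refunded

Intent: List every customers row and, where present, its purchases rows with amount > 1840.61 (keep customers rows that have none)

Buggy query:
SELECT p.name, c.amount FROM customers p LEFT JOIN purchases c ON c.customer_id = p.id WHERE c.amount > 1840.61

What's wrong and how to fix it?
Bug: Filtering c.amount in WHERE discards the NULL rows produced by LEFT JOIN, turning it into an inner join

Fix: Put 'c.amount > 1840.61' in the JOIN's ON clause instead of WHERE

Corrected query:
SELECT p.name, c.amount FROM customers p LEFT JOIN purchases c ON c.customer_id = p.id AND c.amount > 1840.61

Result:
name  | amount
------+-------
Alice | NULL  
Dave  | NULL  
Eve   | NULL  
Grace | NULL  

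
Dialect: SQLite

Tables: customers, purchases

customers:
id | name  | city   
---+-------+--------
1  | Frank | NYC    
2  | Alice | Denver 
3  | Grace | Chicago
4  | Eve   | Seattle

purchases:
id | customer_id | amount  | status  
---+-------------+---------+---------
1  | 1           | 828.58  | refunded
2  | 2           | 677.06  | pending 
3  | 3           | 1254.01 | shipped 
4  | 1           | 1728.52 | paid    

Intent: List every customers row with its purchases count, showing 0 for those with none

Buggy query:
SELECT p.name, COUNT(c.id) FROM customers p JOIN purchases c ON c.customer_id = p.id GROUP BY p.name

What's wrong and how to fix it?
Bug: INNER JOIN drops customers rows that have no matching purchases rows

Fix: Switch to LEFT JOIN to retain unmatched parent rows

Corrected query:
SELECT p.name, COUNT(c.id) FROM customers p LEFT JOIN purchases c ON c.customer_id = p.id GROUP BY p.name

Result:
name  | COUNT(c.id)
------+------------
Alice | 1          
Eve   | 0          
Frank | 2          
Grace | 1          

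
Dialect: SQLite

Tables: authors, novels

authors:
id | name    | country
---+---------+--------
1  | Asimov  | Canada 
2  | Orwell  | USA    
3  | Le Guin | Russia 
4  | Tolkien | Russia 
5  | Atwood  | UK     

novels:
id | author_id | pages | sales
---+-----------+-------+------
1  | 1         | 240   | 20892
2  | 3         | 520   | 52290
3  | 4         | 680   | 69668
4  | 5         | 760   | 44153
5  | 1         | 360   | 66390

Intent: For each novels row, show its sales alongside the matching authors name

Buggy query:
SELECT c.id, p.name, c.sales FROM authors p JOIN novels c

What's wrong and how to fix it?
Bug: JOIN with no ON clause produces a cartesian product; every novels row pairs with every authors row

Fix: Specify the join condition linking the foreign key to the parent id

Corrected query:
SELECT c.id, p.name, c.sales FROM authors p JOIN novels c ON c.author_id = p.id

Result:
id | name    | sales
---+---------+------
1  | Asimov  | 20892
2  | Le Guin | 52290
3  | Tolkien | 69668
4  | Atwood  | 44153
5  | Asimov  | 66390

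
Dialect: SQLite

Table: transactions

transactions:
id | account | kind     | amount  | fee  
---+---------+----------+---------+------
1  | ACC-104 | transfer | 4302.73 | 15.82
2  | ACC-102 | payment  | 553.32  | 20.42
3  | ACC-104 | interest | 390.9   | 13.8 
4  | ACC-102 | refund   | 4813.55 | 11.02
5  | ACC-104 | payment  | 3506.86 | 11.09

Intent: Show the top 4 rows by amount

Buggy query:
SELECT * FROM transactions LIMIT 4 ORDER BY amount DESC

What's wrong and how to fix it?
Bug: ORDER BY cannot follow LIMIT; LIMIT is the final clause

Fix: Swap the clauses: ORDER BY first, then LIMIT

Corrected query:
SELECT * FROM transactions ORDER BY amount DESC LIMIT 4

Result:
id | account | kind     | amount  | fee  
---+---------+----------+---------+------
4  | ACC-102 | refund   | 4813.55 | 11.02
1  | ACC-104 | transfer | 4302.73 | 15.82
5  | ACC-104 | payment  | 3506.86 | 11.09
2  | ACC-102 | payment  | 553.32  | 20.42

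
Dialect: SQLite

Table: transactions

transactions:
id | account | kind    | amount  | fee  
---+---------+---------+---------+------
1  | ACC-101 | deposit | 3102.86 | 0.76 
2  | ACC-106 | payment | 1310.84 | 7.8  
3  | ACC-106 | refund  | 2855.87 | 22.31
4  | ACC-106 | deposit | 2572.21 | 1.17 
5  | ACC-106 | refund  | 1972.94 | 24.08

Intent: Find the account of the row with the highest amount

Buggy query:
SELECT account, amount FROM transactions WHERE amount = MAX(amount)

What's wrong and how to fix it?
Bug: MAX(amount) is an aggregate and cannot be used directly in WHERE

Fix: Wrap MAX in a scalar subquery so WHERE compares against a single value

Corrected query:
SELECT account, amount FROM transactions WHERE amount = (SELECT MAX(amount) FROM transactions)

Result:
account | amount 
--------+--------
ACC-101 | 3102.86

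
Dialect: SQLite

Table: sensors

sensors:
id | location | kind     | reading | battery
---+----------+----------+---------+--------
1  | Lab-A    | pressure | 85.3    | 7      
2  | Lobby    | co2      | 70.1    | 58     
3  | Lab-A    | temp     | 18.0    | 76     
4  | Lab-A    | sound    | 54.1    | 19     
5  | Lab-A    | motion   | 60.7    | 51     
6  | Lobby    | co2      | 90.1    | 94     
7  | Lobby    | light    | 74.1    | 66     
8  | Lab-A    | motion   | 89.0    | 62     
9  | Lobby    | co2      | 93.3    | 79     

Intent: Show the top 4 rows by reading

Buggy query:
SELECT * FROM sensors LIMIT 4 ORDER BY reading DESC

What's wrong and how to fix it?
Bug: LIMIT must come after ORDER BY

Fix: Sort with ORDER BY, then apply LIMIT

Corrected query:
SELECT * FROM sensors ORDER BY reading DESC LIMIT 4

Result:
id | location | kind     | reading | battery
---+----------+----------+---------+--------
9  | Lobby    | co2      | 93.3    | 79     
6  | Lobby    | co2      | 90.1    | 94     
8  | Lab-A    | motion   | 89      | 62     
1  | Lab-A    | pressure | 85.3    | 7      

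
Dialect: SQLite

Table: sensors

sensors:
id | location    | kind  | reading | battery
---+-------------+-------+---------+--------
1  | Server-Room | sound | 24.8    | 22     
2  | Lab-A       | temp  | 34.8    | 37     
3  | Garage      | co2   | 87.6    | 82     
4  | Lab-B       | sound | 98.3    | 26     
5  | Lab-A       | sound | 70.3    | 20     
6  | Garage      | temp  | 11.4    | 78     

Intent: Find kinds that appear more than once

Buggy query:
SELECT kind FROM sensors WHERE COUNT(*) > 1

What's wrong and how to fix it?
Bug: COUNT(*) is an aggregate and cannot be used in WHERE

Fix: Group first, then use HAVING for the count condition

Corrected query:
SELECT kind FROM sensors GROUP BY kind HAVING COUNT(*) > 1

Result:
kind 
-----
sound
temp 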